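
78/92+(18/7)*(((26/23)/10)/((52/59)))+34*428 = 11715308/805 = 14553.18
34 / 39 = 0.87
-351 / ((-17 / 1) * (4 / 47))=16497/68 = 242.60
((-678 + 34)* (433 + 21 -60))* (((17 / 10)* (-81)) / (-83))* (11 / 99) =-19410804/415 = -46773.02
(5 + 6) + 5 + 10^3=1016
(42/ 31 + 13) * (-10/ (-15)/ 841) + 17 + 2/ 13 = 17453069/1016769 = 17.17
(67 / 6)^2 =124.69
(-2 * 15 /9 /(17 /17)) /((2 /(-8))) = 40/3 = 13.33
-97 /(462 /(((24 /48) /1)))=-97/924 = -0.10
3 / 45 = 1/15 = 0.07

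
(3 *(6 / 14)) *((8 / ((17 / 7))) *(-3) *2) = -25.41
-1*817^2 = -667489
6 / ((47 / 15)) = 90/47 = 1.91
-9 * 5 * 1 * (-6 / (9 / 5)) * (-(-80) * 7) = 84000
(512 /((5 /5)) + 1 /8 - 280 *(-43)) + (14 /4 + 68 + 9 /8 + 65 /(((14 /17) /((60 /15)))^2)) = 2775011/196 = 14158.22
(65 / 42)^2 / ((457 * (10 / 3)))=845/537432 = 0.00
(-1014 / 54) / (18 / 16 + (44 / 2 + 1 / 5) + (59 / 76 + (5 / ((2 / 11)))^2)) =-128440/5337603 = -0.02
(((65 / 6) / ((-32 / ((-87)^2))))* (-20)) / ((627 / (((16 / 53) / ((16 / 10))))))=1366625/88616 = 15.42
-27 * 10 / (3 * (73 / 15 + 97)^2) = -0.01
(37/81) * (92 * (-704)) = -29585.38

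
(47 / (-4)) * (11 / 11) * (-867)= 40749/4 = 10187.25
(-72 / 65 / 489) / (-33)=8/116545 = 0.00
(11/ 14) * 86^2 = 5811.14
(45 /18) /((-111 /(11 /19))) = -55/4218 = -0.01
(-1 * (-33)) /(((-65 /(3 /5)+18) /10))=-3.65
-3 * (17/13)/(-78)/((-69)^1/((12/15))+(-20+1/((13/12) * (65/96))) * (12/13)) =-2210/4545729 = 0.00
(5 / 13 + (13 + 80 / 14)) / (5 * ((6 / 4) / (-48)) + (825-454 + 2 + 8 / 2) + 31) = 55616/1187641 = 0.05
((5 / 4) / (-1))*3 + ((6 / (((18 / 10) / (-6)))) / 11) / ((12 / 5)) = -595/132 = -4.51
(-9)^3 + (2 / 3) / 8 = -8747/12 = -728.92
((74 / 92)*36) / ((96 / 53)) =5883/368 = 15.99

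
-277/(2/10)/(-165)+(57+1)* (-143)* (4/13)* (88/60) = -616199/165 = -3734.54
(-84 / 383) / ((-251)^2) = -84/24129383 = 0.00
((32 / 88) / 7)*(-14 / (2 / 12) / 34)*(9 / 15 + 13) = -96/55 = -1.75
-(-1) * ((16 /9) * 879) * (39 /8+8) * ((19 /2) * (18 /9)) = 1146802/3 = 382267.33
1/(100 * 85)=1/8500 = 0.00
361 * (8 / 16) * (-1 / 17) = -361/34 = -10.62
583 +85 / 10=1183/2 = 591.50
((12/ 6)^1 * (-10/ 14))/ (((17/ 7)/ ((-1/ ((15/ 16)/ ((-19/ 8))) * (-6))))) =8.94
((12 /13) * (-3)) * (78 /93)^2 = -1872/961 = -1.95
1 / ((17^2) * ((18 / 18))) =1/289 = 0.00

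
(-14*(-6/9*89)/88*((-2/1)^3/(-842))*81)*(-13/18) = -24297/4631 = -5.25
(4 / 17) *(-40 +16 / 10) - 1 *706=-60778/85 = -715.04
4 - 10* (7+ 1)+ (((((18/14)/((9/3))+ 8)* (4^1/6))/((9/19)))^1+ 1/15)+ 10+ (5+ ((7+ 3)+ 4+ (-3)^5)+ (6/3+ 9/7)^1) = -37096/135 = -274.79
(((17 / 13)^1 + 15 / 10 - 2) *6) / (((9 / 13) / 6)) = 42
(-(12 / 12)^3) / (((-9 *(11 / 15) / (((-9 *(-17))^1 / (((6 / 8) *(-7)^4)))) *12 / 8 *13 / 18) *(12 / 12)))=4080/343343 = 0.01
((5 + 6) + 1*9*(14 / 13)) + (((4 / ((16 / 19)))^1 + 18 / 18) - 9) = 907/52 = 17.44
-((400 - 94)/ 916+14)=-6565/458 = -14.33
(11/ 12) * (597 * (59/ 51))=129151/204 = 633.09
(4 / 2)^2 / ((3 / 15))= 20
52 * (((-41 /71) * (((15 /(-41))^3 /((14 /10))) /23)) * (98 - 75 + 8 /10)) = 2983500/2745073 = 1.09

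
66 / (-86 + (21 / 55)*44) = -165/173 = -0.95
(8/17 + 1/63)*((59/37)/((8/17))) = 30739/18648 = 1.65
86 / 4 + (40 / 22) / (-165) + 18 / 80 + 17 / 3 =397567/14520 = 27.38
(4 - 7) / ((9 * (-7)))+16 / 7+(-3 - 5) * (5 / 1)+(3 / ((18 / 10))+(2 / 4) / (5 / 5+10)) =-791/22 = -35.95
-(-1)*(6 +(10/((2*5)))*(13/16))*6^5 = 52974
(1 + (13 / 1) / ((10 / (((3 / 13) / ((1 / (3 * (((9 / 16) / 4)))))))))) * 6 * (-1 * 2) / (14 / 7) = -2163/320 = -6.76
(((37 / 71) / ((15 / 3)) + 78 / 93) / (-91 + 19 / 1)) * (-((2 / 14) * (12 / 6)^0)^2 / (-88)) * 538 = -310157/189814240 = 0.00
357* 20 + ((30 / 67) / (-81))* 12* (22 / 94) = 202354300/28341 = 7139.98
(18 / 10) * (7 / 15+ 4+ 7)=516/25 = 20.64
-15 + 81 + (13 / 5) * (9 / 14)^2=65733/980 = 67.07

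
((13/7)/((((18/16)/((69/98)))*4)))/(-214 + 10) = -299/209916 = 0.00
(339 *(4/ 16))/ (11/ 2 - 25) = -113/26 = -4.35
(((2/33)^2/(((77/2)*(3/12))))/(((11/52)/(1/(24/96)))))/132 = 1664/30438639 = 0.00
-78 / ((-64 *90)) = 0.01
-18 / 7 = -2.57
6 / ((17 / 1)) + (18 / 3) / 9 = 52/51 = 1.02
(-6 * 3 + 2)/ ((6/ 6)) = -16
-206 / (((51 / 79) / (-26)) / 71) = 30041804/51 = 589054.98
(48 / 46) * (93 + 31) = 2976/23 = 129.39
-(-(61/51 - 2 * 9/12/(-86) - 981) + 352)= -11682431/8772 = -1331.79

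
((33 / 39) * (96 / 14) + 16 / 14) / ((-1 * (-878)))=316/39949 = 0.01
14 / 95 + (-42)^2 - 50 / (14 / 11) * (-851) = 23405533/665 = 35196.29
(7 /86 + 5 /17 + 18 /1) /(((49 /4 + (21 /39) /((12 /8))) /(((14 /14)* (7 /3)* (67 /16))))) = 23399415/1643288 = 14.24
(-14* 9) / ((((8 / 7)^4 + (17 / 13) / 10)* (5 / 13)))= -34084596/191099 = -178.36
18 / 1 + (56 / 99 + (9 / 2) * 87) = 81193/198 = 410.07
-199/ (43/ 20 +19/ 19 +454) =-3980/9143 = -0.44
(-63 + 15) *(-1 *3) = 144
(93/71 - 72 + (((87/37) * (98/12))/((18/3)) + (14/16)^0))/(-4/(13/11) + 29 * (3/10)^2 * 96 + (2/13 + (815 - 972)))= -681206825/925450068 = -0.74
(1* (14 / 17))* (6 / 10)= 42/85 = 0.49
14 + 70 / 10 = 21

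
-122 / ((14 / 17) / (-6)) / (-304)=-3111/1064 = -2.92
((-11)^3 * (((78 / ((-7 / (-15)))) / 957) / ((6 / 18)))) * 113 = -15997410/203 = -78804.98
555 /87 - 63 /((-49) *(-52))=67079/10556 = 6.35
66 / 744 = 11/124 = 0.09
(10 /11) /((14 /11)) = 5/7 = 0.71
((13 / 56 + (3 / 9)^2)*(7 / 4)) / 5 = 173/1440 = 0.12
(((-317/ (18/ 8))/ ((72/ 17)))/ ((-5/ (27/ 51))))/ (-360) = -317/32400 = -0.01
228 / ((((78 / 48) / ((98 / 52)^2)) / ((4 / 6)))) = 729904/2197 = 332.23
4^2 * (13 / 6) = 104/3 = 34.67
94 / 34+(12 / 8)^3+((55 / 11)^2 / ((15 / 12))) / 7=8565/952 = 9.00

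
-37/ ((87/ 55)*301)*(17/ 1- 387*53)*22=917516380/26187 = 35037.09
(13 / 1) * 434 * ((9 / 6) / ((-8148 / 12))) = -1209/97 = -12.46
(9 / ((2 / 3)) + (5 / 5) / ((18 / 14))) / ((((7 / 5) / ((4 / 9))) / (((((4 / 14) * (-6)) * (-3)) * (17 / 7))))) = 174760/3087 = 56.61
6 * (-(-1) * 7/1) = 42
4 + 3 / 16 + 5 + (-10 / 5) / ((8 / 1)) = 143/16 = 8.94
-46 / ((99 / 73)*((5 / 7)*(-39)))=23506/19305 = 1.22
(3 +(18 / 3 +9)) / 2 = 9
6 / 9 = 2/3 = 0.67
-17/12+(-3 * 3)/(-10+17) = -227/84 = -2.70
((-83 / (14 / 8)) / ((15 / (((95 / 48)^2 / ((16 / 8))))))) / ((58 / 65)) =-9737975/1403136 = -6.94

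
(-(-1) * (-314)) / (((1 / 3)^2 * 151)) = -2826/151 = -18.72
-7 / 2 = -3.50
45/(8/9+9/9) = 405/17 = 23.82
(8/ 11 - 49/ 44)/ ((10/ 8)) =-17/55 = -0.31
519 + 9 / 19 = 9870/19 = 519.47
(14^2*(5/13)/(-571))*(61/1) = -59780/7423 = -8.05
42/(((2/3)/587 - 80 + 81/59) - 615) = -2181879/36033523 = -0.06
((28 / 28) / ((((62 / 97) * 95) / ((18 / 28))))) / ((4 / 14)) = 873/23560 = 0.04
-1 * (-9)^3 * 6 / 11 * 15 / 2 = 2982.27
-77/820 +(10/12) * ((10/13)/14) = -10771/223860 = -0.05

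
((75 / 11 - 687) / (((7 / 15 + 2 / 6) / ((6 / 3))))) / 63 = -6235/231 = -26.99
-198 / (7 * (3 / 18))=-1188/7 = -169.71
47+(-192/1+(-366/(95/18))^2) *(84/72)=49037943/9025 = 5433.57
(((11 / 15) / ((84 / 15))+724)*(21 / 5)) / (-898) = -60827/17960 = -3.39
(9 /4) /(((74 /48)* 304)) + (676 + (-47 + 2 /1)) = 3548771/5624 = 631.00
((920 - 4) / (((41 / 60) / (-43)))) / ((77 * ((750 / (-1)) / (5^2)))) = 24.95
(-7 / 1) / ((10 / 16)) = -56/5 = -11.20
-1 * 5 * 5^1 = -25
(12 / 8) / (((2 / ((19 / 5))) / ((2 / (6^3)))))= 19/720 = 0.03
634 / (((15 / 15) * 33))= 634/33 = 19.21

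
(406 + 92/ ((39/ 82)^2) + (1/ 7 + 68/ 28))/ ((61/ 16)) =213.84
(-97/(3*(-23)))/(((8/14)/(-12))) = -29.52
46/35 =1.31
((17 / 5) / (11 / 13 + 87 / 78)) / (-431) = -26/6465 = 0.00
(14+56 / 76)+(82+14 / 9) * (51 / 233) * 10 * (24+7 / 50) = 294154072/66405 = 4429.70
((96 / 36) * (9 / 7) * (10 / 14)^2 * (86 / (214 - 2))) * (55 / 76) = 177375/345401 = 0.51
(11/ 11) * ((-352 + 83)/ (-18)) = 269/18 = 14.94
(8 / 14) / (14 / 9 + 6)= 9/119 = 0.08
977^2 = 954529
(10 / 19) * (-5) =-50/19 = -2.63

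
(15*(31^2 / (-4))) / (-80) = 2883/64 = 45.05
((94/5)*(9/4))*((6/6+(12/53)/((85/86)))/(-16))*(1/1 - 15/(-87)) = -2342151/614800 = -3.81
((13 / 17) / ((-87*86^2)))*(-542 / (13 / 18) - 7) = 229/254388 = 0.00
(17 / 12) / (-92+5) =-17/1044 = -0.02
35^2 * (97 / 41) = 2898.17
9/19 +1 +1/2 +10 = 455/38 = 11.97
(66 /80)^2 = 1089/1600 = 0.68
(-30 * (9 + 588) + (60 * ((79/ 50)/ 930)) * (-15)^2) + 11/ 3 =-1663156/93 = -17883.40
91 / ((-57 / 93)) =-2821/19 = -148.47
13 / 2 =6.50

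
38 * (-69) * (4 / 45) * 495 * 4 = -461472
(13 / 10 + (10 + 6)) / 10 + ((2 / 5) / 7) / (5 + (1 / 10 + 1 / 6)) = 96269/55300 = 1.74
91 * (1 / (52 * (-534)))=-7/2136 = 0.00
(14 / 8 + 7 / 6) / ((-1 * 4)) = -0.73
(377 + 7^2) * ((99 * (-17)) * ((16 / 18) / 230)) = -318648/115 = -2770.85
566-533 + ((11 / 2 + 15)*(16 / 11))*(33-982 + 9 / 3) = -28175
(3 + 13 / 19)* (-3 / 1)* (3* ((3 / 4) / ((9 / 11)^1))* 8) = -4620/19 = -243.16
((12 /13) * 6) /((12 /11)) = 66/13 = 5.08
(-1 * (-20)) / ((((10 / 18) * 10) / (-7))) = -126/5 = -25.20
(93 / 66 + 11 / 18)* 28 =5600/99 = 56.57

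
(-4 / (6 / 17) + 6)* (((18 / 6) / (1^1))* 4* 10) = -640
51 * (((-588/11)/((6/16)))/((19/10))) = -799680/209 = -3826.22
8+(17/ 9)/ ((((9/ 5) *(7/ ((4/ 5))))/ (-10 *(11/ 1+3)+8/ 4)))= -1616/189 = -8.55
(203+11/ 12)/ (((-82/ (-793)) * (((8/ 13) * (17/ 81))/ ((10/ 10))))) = 681105321/44608 = 15268.68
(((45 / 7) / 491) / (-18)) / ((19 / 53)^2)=-14045/2481514 = -0.01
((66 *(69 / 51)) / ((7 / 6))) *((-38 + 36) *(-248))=4517568/119 = 37962.76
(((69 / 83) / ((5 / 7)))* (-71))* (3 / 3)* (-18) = 617274/415 = 1487.41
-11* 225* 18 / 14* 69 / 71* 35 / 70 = -1546.25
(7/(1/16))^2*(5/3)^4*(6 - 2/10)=561382.72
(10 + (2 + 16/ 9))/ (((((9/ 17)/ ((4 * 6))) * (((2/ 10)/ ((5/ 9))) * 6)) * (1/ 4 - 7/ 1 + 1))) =-843200/16767 = -50.29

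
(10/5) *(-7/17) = -14/17 = -0.82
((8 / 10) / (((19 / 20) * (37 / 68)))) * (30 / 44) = 1.06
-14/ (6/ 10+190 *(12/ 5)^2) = -14/1095 = -0.01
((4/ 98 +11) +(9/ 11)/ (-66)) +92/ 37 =5929611/438746 = 13.51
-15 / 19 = -0.79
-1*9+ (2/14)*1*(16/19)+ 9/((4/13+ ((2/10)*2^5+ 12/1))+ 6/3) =-1511821/179018 = -8.45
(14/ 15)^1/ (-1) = -14/15 = -0.93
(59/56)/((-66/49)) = -413/528 = -0.78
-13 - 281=-294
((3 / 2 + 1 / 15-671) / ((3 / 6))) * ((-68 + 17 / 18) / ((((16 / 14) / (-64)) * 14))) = -48480362/135 = -359113.79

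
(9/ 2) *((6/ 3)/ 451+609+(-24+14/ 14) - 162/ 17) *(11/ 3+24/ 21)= 669604851/53669 = 12476.57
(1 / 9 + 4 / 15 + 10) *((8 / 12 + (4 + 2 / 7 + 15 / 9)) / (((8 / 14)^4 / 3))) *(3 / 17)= 22265159/65280 = 341.07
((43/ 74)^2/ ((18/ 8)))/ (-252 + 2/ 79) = -146071/245261826 = 0.00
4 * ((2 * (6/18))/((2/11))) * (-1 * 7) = -308/3 = -102.67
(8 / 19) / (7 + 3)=4/95 = 0.04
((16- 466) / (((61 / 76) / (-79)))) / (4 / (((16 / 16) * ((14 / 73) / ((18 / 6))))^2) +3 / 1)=580650/12871 = 45.11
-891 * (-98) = 87318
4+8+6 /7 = 90/7 = 12.86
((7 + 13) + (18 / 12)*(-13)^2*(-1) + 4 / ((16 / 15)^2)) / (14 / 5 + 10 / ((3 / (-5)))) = 220785/13312 = 16.59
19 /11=1.73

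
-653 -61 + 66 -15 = -663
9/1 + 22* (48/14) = 84.43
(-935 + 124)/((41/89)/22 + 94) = -1587938/184093 = -8.63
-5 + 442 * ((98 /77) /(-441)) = -4349/693 = -6.28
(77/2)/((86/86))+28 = 133/2 = 66.50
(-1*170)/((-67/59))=10030/67 = 149.70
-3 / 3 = -1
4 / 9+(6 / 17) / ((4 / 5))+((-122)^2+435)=4687885/306 = 15319.89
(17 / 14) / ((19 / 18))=153/133 = 1.15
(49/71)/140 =7/1420 = 0.00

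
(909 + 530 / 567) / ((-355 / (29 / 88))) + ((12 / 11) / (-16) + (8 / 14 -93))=-236194921/2530440 = -93.34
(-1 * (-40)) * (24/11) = 960/11 = 87.27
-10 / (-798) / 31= 5/12369 = 0.00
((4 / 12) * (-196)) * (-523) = 102508/3 = 34169.33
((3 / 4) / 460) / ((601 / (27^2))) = 2187/1105840 = 0.00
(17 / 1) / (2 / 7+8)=119/58 = 2.05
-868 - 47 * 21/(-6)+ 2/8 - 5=-2833/4 = -708.25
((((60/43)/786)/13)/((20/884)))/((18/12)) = 68/16899 = 0.00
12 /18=2/3 = 0.67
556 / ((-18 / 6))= -556/3 = -185.33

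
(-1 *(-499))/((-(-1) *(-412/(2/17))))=-499/3502 = -0.14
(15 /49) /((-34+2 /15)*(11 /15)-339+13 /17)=-57375/68048554 = 0.00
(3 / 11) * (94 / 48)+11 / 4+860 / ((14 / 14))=75969/88 = 863.28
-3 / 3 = -1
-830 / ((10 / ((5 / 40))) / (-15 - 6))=1743/8 = 217.88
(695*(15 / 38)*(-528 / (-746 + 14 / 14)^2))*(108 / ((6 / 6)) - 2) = -11669328/421819 = -27.66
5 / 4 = 1.25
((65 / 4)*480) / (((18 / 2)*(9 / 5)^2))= 65000/243 = 267.49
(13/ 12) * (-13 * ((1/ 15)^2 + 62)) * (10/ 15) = -2357719/4050 = -582.15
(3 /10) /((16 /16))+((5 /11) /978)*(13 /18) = 0.30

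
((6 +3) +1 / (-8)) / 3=71/24 = 2.96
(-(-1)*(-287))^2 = 82369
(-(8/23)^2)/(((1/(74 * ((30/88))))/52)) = -158.71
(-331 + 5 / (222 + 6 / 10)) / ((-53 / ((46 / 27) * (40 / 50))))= 67781552/7963515 = 8.51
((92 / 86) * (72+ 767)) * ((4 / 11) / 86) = 77188/20339 = 3.80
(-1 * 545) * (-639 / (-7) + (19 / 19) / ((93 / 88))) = -32723435/651 = -50266.41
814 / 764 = 407/382 = 1.07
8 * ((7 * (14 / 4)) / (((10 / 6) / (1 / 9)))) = 196/15 = 13.07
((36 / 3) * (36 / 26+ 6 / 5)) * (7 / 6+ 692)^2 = 968647736/65 = 14902272.86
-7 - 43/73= -554/73 = -7.59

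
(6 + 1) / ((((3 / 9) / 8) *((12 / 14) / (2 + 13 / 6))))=816.67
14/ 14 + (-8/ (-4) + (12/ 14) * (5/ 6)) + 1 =33/7 = 4.71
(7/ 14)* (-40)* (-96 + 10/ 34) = 32540/17 = 1914.12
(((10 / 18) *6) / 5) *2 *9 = 12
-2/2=-1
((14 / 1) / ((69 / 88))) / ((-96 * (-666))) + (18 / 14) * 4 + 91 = 185562791/1930068 = 96.14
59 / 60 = 0.98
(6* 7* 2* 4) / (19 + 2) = 16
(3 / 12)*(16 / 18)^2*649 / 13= 10384/1053 = 9.86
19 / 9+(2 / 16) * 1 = 161/72 = 2.24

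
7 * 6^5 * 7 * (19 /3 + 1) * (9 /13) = 25147584/13 = 1934429.54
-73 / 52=-1.40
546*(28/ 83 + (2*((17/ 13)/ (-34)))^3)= 2580186/14027 = 183.94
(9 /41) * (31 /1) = 279/41 = 6.80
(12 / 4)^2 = 9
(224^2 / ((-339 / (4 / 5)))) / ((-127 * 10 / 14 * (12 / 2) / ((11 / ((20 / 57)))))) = 36703744/5381625 = 6.82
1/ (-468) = -1/468 = 0.00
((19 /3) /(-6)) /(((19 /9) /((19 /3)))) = -19/6 = -3.17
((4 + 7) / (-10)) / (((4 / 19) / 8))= -209/5 = -41.80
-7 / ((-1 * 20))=7/20 = 0.35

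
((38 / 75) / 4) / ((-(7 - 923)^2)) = -19/125858400 = 0.00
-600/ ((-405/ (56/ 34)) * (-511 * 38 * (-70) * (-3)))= -8/13369293 = 0.00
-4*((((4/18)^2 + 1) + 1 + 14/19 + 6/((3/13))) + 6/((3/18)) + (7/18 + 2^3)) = -450466/1539 = -292.70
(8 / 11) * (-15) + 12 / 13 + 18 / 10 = -5853/715 = -8.19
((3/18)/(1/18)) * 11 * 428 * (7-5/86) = 4216014/43 = 98046.84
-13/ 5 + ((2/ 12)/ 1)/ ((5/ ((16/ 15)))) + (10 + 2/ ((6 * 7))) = 11786/1575 = 7.48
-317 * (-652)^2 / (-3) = 134757968/3 = 44919322.67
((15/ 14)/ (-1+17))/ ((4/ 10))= 75/448 = 0.17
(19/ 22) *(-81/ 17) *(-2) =1539/187 = 8.23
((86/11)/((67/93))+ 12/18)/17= 25468/37587 = 0.68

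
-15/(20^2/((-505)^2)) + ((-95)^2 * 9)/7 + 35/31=7087265/3472 = 2041.26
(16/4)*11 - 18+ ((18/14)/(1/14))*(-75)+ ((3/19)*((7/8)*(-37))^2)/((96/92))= -11337009/9728 = -1165.40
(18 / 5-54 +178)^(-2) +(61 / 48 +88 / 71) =870586655/346801488 = 2.51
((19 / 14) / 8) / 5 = 19/560 = 0.03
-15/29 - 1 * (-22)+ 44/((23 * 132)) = 43016/2001 = 21.50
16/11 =1.45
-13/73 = -0.18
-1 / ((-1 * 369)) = 1/369 = 0.00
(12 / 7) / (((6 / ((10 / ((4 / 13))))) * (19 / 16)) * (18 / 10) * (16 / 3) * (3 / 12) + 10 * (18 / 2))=1300/68649 = 0.02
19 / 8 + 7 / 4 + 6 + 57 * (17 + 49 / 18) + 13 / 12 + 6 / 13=118127/104 = 1135.84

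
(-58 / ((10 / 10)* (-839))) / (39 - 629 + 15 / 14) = -812/6917555 = 0.00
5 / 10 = 1/2 = 0.50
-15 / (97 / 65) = -975/97 = -10.05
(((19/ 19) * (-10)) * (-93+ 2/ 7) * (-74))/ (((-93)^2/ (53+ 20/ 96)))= -153323005/363258 = -422.08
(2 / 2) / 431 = 1/431 = 0.00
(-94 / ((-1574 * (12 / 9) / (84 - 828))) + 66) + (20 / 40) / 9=463675/14166 = 32.73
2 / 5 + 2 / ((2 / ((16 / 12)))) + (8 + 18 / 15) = 164/15 = 10.93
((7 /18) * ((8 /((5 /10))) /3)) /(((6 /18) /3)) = 56/3 = 18.67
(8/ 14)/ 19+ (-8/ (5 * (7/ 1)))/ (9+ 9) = 104/5985 = 0.02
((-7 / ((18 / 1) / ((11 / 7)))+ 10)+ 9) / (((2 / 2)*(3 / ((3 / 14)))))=331/252 = 1.31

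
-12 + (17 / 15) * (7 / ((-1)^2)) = -61/15 = -4.07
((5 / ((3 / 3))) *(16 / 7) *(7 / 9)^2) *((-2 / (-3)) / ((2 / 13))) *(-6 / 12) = -3640/243 = -14.98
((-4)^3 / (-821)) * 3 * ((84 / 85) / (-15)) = -5376/348925 = -0.02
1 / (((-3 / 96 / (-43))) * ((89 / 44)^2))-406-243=-2476793/7921 = -312.69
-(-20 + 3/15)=19.80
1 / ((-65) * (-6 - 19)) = 1/1625 = 0.00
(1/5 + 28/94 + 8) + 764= 772.50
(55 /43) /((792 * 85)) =1/52632 = 0.00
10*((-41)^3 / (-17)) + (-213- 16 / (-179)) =122720703/3043 = 40328.85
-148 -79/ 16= -2447/16 = -152.94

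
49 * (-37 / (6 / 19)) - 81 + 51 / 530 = -4628546/795 = -5822.07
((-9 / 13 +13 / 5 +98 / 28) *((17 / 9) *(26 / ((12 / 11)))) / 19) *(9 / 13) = 8.87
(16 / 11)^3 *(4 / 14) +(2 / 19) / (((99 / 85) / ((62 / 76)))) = 28847653/30270933 = 0.95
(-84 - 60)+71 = -73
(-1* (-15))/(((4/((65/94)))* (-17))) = -975/6392 = -0.15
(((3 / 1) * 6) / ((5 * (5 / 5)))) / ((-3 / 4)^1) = -4.80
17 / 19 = 0.89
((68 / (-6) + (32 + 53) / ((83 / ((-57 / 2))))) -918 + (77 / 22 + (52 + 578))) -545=-870.02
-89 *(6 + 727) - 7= -65244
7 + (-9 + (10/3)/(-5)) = -2.67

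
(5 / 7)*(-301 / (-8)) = 215/8 = 26.88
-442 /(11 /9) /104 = -153/44 = -3.48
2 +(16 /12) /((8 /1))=13/6 = 2.17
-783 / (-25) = 31.32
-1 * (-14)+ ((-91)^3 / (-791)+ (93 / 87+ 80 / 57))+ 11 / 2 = 364109251/373578 = 974.65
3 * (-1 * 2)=-6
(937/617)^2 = 877969/380689 = 2.31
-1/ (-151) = 1/151 = 0.01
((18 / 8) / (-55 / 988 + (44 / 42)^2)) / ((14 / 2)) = 0.31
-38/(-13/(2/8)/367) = 6973/26 = 268.19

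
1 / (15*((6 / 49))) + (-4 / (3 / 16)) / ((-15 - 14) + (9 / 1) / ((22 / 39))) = 56303/25830 = 2.18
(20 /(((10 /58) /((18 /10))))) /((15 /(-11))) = -3828/25 = -153.12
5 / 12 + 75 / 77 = 1285/924 = 1.39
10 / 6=5/3 = 1.67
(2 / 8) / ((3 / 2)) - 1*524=-3143/6 = -523.83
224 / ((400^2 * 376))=7/1880000 = 0.00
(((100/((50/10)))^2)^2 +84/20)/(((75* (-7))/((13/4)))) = -10400273/10500 = -990.50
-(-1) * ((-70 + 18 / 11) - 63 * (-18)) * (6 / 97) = 70332/1067 = 65.92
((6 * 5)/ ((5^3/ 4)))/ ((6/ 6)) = 24/25 = 0.96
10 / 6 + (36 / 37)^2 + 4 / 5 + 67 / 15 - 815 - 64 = -17888449/20535 = -871.12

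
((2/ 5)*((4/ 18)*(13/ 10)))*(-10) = -52/45 = -1.16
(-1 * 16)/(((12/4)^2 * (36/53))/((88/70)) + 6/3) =-9328/4001 = -2.33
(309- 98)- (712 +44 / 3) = -1547/3 = -515.67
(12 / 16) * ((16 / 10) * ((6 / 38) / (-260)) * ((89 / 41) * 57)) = -2403/26650 = -0.09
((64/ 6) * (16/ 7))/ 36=128/189 = 0.68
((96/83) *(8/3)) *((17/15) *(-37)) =-161024/1245 = -129.34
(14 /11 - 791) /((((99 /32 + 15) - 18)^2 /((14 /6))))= -62268416/297 = -209657.97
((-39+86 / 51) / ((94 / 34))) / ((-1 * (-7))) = -1903/987 = -1.93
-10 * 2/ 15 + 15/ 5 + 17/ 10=101/30 = 3.37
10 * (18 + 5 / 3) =590/3 = 196.67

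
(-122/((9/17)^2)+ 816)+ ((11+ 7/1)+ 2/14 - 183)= 122392/567 = 215.86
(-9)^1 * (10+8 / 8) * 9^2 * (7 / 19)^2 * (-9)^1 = 3536379/361 = 9796.06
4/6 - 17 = -49/3 = -16.33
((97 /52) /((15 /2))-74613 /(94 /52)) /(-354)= 756571261/6488820 = 116.60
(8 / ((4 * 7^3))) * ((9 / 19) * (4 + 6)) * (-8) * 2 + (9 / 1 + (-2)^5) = -152771/6517 = -23.44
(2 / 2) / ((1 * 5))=1/5 = 0.20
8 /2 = 4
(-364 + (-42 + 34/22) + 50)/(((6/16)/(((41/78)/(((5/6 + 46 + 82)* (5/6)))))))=-2557744/552695 = -4.63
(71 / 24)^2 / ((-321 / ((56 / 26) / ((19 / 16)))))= -35287/713583 = -0.05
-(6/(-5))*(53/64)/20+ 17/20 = 0.90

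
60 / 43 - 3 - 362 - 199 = -24192/43 = -562.60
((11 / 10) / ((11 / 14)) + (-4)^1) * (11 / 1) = -143/5 = -28.60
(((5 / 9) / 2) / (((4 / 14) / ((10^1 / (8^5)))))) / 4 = 175/2359296 = 0.00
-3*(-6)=18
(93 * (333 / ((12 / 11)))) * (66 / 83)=3747249/166 = 22573.79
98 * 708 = 69384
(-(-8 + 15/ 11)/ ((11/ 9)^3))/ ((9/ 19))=112347/14641 = 7.67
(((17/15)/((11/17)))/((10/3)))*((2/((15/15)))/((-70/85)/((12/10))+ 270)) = 14739/3777125 = 0.00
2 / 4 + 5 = 11/2 = 5.50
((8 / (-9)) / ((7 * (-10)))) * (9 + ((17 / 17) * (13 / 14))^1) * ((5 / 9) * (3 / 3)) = 278/3969 = 0.07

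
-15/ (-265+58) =5/69 = 0.07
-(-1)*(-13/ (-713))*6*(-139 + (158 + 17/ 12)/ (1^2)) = 3185/1426 = 2.23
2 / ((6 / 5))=5/3 = 1.67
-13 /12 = -1.08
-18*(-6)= 108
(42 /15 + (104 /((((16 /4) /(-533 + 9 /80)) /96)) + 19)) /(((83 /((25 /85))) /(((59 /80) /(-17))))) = 392369293/1918960 = 204.47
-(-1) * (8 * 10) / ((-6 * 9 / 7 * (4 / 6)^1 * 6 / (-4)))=280/27 = 10.37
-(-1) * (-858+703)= -155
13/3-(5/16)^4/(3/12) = 211117/49152 = 4.30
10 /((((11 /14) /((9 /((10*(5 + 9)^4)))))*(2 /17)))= 153/60368 = 0.00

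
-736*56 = -41216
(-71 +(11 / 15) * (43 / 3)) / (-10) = 1361/225 = 6.05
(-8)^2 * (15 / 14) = 480/7 = 68.57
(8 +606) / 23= 614/23 = 26.70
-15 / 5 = -3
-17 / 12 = -1.42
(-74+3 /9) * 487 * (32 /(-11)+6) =-3659318/33 = -110888.42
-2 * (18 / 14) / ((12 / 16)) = -24/7 = -3.43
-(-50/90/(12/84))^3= 42875/729 = 58.81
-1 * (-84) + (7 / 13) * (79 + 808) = 7301/13 = 561.62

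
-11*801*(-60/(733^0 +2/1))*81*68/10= 97061976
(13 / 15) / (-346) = -13/5190 = 0.00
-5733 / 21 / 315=-13/15 = -0.87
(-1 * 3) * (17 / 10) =-51/10 = -5.10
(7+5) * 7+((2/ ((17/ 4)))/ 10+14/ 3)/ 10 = 107701/1275 = 84.47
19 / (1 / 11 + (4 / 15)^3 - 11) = -1.74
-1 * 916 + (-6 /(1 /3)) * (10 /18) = -926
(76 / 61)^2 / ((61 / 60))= 346560/226981 = 1.53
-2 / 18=-1/9 = -0.11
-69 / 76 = -0.91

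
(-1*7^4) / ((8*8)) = -2401/64 = -37.52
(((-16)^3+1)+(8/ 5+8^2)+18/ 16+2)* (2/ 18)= -161051/360 = -447.36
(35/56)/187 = 5/1496 = 0.00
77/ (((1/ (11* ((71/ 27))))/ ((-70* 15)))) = -21047950/9 = -2338661.11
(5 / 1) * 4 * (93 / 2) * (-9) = -8370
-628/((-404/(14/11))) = 2198/1111 = 1.98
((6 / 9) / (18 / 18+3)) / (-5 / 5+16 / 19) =-1.06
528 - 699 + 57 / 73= -170.22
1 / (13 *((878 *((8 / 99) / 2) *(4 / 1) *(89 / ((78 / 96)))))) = 99/20004352 = 0.00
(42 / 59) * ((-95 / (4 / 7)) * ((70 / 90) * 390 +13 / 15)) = -4248153/118 = -36001.30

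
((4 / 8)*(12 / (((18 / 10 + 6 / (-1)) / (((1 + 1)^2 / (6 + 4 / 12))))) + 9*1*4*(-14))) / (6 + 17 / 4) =-134544/5453 = -24.67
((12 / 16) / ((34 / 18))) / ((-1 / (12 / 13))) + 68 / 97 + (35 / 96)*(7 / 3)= 7317313/6173856 = 1.19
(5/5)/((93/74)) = 74/93 = 0.80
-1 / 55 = -0.02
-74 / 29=-2.55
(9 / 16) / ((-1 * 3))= -0.19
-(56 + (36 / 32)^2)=-57.27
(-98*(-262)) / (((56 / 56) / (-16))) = -410816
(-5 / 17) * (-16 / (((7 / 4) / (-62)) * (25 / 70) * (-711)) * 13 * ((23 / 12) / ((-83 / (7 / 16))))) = -259532/3009663 = -0.09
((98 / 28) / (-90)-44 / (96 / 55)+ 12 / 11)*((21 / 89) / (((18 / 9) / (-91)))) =60934783/234960 = 259.34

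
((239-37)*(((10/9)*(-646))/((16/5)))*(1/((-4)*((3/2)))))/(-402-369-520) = -815575/139428 = -5.85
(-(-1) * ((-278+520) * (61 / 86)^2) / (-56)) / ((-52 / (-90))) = -20260845/5384288 = -3.76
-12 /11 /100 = -3/275 = -0.01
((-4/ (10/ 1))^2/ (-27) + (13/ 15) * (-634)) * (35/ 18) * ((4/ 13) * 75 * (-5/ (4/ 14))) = 454345150/1053 = 431476.88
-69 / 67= -1.03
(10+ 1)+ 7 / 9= 106/9 = 11.78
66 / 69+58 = 1356/23 = 58.96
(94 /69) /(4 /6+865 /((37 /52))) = 1739/1552661 = 0.00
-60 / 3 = -20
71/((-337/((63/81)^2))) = -3479/27297 = -0.13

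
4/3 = 1.33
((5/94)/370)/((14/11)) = 11/97384 = 0.00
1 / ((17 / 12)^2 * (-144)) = -1/289 = 0.00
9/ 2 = 4.50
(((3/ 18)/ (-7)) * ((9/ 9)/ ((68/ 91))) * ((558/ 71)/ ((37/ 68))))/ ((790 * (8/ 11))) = -13299/16602640 = 0.00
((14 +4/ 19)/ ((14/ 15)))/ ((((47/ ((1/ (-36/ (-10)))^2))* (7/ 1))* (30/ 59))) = 7375/1050168 = 0.01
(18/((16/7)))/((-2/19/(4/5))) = -1197/20 = -59.85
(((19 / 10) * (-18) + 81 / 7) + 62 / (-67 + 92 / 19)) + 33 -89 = -3291342/41335 = -79.63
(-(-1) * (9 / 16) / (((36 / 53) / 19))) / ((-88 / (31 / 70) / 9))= -0.71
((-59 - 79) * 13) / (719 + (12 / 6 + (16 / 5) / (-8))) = -2990/1201 = -2.49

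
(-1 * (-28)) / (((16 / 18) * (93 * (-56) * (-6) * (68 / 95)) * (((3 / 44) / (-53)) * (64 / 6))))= -55385/539648 = -0.10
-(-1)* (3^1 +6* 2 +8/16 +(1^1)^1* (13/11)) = 367/22 = 16.68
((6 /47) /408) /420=1/1342320 = 0.00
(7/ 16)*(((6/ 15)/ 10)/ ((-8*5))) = -7/16000 = 0.00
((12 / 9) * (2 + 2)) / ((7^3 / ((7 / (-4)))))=-4/147 = -0.03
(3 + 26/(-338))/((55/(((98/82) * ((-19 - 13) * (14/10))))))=-417088/146575 = -2.85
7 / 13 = 0.54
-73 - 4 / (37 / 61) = -2945/37 = -79.59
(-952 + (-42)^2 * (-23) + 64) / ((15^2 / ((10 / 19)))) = -5528/57 = -96.98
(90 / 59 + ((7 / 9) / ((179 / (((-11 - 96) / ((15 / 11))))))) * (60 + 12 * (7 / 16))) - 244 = -167743369/633660 = -264.72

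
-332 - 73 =-405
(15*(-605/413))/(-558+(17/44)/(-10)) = 3993000/101406781 = 0.04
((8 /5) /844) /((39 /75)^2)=250/35659 = 0.01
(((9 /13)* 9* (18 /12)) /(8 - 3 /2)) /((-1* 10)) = -243/1690 = -0.14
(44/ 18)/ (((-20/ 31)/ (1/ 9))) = -341/810 = -0.42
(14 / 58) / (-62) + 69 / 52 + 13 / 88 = 1512609/1028456 = 1.47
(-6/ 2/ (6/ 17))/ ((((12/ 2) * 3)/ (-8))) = 34/9 = 3.78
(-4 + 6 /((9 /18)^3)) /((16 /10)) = 55/2 = 27.50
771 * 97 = 74787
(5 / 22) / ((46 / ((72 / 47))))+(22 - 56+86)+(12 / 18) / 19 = 52.04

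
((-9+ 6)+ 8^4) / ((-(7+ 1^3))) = -511.62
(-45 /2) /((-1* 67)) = 45/134 = 0.34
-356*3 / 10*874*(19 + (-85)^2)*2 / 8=-845222676/5 = -169044535.20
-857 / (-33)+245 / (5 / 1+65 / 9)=46.02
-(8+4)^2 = -144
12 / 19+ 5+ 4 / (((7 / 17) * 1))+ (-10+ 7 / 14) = 1555/266 = 5.85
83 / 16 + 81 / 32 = 247/32 = 7.72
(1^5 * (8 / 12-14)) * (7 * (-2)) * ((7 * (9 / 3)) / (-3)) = -3920/3 = -1306.67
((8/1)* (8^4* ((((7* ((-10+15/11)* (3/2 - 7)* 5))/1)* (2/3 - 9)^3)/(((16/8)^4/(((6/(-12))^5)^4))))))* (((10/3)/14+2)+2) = -660546875/82944 = -7963.77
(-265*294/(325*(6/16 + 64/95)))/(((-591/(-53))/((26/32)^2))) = -33997327/2512144 = -13.53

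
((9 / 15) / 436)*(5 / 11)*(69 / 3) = 69/4796 = 0.01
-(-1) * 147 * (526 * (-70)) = -5412540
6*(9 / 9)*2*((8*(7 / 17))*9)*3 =18144/17 = 1067.29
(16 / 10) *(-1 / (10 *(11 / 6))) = -24/275 = -0.09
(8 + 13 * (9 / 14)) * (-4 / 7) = -458/49 = -9.35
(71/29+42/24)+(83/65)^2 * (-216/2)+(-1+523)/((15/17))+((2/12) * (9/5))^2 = 51434863/122525 = 419.79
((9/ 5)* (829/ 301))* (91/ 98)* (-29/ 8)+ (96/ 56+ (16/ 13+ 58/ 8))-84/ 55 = -38660211/4820816 = -8.02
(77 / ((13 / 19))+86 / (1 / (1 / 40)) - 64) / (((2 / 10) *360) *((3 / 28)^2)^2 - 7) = -253142232/34911175 = -7.25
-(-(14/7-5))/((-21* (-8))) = -1/56 = -0.02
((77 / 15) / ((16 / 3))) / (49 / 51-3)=-0.47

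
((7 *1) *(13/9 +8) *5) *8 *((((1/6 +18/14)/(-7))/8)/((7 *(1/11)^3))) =-34506175/2646 = -13040.88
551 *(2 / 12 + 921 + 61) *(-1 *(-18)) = 9741129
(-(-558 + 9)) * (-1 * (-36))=19764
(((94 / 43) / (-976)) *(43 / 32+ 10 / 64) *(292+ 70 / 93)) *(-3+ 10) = -4478677/650504 = -6.88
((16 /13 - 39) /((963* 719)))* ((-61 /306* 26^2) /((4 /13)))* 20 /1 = 50617190/105936741 = 0.48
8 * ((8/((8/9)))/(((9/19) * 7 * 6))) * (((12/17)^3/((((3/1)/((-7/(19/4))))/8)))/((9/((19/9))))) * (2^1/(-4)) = 77824/132651 = 0.59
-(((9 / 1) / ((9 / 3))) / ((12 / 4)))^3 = -1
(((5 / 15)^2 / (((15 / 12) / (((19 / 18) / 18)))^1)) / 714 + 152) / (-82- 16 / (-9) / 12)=-30429583/16386300 = -1.86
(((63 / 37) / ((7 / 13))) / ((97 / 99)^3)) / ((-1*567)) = -1401543/236382307 = -0.01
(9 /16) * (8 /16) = 9/32 = 0.28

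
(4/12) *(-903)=-301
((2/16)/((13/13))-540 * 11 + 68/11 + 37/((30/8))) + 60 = -7740251/1320 = -5863.83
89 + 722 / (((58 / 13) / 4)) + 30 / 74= 790496/1073 = 736.72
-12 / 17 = -0.71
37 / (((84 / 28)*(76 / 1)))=0.16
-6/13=-0.46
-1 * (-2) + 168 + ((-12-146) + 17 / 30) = 377/30 = 12.57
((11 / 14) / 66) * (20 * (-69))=-115/7 = -16.43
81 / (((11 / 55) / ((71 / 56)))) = 28755/56 = 513.48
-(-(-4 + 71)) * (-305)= -20435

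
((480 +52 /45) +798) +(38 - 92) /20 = 114881/90 = 1276.46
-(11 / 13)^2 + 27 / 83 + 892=12506604/14027 = 891.61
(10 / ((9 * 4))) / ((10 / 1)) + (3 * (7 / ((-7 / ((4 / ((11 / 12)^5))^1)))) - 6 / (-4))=-17.01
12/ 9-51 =-49.67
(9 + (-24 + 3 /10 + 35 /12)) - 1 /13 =-9251/780 = -11.86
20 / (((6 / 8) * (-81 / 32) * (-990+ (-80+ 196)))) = 1280/106191 = 0.01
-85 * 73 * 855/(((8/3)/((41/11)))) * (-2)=652548825/44 = 14830655.11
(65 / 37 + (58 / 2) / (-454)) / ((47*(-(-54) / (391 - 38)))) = 3346087/14211108 = 0.24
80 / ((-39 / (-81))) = 2160/13 = 166.15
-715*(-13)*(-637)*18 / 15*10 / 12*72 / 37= -426305880/37 = -11521780.54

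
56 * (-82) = -4592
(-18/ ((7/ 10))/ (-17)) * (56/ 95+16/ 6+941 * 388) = 178382928/323 = 552269.13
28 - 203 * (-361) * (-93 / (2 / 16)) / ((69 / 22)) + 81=-399829541/23 = -17383893.09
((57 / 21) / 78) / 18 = 19/9828 = 0.00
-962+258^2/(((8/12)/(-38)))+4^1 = -3795106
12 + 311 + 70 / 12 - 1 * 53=1655/6 = 275.83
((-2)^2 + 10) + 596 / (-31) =-162/31 = -5.23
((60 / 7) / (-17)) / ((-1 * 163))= 60/19397 = 0.00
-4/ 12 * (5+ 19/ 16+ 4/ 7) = -757/336 = -2.25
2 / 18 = 1/9 = 0.11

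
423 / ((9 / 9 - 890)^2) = 423/790321 = 0.00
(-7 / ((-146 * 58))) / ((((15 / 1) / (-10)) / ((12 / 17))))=-14/35989 = 0.00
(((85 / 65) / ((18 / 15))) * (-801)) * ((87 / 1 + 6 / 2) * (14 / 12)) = -2382975/26 = -91652.88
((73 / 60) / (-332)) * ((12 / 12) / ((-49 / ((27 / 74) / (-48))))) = -219/385226240 = 0.00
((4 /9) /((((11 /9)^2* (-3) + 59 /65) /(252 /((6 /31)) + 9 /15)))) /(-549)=28223/95648 = 0.30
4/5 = 0.80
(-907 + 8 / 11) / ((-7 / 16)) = 159504/77 = 2071.48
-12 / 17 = -0.71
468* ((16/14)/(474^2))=104/43687 = 0.00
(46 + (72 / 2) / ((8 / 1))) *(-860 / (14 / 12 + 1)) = -260580/13 = -20044.62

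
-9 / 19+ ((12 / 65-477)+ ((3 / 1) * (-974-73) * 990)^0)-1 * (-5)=-582042/1235 = -471.29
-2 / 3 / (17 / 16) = -32/51 = -0.63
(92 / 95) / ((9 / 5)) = 92/171 = 0.54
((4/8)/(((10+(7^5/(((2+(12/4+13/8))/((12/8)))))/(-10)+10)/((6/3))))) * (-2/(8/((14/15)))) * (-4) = -371/143313 = 0.00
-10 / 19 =-0.53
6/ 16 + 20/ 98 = 227/392 = 0.58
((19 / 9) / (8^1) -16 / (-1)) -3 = 955/72 = 13.26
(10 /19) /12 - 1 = -109/114 = -0.96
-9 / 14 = -0.64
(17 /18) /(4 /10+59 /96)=1360/1461 = 0.93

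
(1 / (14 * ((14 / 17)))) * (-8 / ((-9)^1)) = 34/441 = 0.08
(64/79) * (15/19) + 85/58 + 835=72876695/87058 = 837.11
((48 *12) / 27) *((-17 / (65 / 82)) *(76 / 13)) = -6780416/2535 = -2674.72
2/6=1/3 = 0.33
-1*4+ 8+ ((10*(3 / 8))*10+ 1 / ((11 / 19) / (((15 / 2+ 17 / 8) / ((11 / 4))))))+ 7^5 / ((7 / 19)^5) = 27237612/11 = 2476146.55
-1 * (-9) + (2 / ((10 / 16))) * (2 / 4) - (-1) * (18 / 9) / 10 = 54/5 = 10.80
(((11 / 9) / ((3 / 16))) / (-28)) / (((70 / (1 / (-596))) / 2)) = 11/985635 = 0.00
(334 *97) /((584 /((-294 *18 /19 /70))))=-3061611/13870 = -220.74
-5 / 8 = -0.62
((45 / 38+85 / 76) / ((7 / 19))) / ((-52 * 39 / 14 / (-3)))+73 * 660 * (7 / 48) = 9499665/1352 = 7026.38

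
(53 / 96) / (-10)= -53/960 = -0.06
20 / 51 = 0.39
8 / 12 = 2/3 = 0.67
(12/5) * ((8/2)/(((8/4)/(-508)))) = -12192/5 = -2438.40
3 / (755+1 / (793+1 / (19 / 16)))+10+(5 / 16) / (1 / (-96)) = -227708431/11387684 = -20.00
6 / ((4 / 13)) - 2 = 35/2 = 17.50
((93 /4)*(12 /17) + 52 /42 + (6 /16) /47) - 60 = -5683673/134232 = -42.34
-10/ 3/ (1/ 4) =-40/3 = -13.33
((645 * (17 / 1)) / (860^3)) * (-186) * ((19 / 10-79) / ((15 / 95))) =23160069/14792000 = 1.57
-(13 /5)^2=-169/25 = -6.76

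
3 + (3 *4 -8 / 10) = 71/5 = 14.20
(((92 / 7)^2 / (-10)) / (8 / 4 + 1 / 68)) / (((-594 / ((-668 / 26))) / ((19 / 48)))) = -57069578/388783395 = -0.15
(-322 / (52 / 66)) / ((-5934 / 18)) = 693/559 = 1.24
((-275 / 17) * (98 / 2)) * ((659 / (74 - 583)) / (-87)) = -8880025/752811 = -11.80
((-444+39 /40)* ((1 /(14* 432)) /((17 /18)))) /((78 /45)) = -17721/396032 = -0.04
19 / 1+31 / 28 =563/28 = 20.11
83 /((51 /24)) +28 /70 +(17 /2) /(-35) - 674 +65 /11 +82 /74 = -304046311/484330 = -627.77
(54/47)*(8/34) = 216/799 = 0.27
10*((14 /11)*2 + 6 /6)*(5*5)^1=9750/11 = 886.36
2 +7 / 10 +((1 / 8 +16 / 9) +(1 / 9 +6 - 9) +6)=2777/360 = 7.71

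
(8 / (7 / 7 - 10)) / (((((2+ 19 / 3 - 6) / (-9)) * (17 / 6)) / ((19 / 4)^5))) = 22284891/7616 = 2926.06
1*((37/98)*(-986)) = -18241/49 = -372.27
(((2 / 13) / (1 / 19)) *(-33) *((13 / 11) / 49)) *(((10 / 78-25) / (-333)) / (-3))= 0.06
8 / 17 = 0.47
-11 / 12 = -0.92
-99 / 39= -33/13 = -2.54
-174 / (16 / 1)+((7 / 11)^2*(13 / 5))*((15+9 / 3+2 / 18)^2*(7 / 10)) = 452567509/1960200 = 230.88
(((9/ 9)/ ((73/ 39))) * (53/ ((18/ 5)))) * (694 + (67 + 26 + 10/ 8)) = 3620695/584 = 6199.82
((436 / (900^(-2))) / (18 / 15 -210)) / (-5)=9810000/29 = 338275.86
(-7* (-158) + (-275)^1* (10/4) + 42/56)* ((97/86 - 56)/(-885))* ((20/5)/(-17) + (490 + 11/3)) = 102919817/8024 = 12826.50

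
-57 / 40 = -1.42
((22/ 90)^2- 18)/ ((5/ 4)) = -145316/10125 = -14.35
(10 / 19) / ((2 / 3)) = 15/19 = 0.79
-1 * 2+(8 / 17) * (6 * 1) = 14/17 = 0.82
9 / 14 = 0.64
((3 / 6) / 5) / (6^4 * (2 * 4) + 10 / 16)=4/414745 = 0.00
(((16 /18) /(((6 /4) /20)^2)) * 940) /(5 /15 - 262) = -2406400/4239 = -567.68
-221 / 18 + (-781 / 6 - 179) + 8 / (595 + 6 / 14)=-1507190/4689 = -321.43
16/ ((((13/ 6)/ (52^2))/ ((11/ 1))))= 219648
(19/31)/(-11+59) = 19/1488 = 0.01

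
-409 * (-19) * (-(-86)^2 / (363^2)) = -57474316/131769 = -436.17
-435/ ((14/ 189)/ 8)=-46980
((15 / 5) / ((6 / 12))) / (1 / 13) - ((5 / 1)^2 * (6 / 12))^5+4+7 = -9762777/32 = -305086.78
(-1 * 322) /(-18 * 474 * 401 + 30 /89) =623/6619533 = 0.00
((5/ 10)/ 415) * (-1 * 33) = -33/830 = -0.04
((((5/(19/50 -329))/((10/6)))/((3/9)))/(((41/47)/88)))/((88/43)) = -303150/224557 = -1.35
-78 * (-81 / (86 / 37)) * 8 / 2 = 467532/43 = 10872.84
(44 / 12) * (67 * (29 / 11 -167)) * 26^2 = -27295978.67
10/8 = 5/4 = 1.25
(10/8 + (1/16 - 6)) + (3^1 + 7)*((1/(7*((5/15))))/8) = -465/112 = -4.15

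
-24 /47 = -0.51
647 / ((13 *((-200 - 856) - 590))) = -647/21398 = -0.03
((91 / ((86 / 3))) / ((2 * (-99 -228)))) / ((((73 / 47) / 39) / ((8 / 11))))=-333606/3763661 = -0.09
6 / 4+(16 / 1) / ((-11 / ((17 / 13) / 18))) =3589/2574 = 1.39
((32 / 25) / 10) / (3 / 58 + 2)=928/14875 = 0.06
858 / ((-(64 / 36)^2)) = -34749/128 = -271.48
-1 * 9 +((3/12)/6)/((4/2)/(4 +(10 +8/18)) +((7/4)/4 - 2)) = -40117/4443 = -9.03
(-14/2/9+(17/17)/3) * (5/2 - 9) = 26/9 = 2.89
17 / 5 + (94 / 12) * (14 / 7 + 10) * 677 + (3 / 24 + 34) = 2547021/40 = 63675.52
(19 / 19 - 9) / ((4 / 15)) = -30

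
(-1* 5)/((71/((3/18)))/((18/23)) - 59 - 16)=-15/1408 = -0.01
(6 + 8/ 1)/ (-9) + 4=22/9 = 2.44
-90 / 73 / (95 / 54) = -972/1387 = -0.70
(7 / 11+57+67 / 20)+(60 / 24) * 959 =540867/220 = 2458.49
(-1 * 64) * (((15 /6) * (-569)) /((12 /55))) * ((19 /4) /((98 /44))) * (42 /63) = 261626200/441 = 593256.69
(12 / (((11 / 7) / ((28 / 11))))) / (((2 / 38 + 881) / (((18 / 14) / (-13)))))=-532/243815 = 0.00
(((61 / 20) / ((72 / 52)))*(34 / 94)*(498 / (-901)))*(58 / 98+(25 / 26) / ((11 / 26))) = -25406134/20139735 = -1.26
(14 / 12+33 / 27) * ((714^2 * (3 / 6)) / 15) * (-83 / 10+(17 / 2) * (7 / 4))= 160146749/600 = 266911.25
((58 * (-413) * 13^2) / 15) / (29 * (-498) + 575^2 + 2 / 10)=-2024113/2371374 = -0.85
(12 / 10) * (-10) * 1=-12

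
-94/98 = -47/49 = -0.96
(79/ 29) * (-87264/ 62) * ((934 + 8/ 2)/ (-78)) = 538869744/11687 = 46108.47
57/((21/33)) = 627/7 = 89.57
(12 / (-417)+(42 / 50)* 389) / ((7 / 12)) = 13624692/24325 = 560.11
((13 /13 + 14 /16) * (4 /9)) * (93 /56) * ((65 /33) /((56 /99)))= 30225/6272 = 4.82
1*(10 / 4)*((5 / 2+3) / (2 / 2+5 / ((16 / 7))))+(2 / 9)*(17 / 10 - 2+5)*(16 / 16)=4099/765 = 5.36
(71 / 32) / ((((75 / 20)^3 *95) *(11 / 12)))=568/1175625 = 0.00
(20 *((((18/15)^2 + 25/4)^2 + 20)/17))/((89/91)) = 72013851/756500 = 95.19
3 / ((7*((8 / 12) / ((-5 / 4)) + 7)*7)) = 45/4753 = 0.01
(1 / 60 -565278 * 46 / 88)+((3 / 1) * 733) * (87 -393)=-639130939/660 = -968380.21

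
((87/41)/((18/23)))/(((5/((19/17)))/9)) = 38019/6970 = 5.45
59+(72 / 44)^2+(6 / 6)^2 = 7584/121 = 62.68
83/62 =1.34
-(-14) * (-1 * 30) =-420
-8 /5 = -1.60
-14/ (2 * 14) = -1/2 = -0.50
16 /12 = 4/3 = 1.33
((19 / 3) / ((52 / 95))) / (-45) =-361/1404 = -0.26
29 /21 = 1.38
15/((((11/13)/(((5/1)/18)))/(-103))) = -33475/66 = -507.20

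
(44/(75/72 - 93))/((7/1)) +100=1543844/15449 = 99.93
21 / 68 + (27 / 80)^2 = 45993/108800 = 0.42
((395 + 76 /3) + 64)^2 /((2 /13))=27445717/18 = 1524762.06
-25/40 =-5/8 = -0.62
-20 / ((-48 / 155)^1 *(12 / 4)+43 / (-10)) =6200/1621 = 3.82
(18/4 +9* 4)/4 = 81/8 = 10.12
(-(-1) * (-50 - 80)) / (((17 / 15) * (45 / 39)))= -1690/17 = -99.41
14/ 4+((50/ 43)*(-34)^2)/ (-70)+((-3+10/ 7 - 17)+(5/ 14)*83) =-1394/301 = -4.63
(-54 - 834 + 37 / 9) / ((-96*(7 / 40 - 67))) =-39775/288684 = -0.14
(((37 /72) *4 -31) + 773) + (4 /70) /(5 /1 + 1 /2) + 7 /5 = 745.47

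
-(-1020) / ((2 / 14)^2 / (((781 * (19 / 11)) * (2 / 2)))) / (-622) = -33711510/311 = -108397.14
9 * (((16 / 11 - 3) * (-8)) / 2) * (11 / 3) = 204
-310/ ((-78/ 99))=393.46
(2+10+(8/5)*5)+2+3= 25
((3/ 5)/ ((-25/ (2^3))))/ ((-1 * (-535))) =-24/66875 = 0.00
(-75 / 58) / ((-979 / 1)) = 75/56782 = 0.00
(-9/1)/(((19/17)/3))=-459/19 = -24.16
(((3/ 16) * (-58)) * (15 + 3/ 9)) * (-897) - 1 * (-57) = 598527/4 = 149631.75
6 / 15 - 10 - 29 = -193/5 = -38.60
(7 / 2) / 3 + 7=49/6 = 8.17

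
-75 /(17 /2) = -150/17 = -8.82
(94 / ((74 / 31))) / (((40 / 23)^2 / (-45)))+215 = -4391177/11840 = -370.88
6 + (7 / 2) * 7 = 61/2 = 30.50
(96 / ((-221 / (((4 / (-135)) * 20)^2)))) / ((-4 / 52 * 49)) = 8192/202419 = 0.04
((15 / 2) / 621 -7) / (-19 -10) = 2893/12006 = 0.24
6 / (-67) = -6/67 = -0.09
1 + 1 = 2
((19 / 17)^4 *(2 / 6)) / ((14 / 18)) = 390963/584647 = 0.67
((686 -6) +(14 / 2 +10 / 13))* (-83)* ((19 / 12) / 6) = -14099957/936 = -15064.06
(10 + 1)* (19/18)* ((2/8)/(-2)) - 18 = -2801/144 = -19.45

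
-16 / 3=-5.33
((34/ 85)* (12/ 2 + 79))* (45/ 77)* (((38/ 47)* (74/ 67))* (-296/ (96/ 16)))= -212249760/242473 = -875.35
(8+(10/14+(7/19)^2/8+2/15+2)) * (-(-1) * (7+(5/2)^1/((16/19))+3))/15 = 273449891/29111040 = 9.39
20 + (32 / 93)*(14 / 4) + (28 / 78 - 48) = -10654/403 = -26.44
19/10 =1.90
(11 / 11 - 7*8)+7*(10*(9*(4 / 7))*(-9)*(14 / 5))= -9127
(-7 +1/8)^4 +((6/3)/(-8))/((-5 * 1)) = 45754149/20480 = 2234.09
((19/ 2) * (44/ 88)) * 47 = 893/4 = 223.25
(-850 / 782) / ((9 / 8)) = -200/207 = -0.97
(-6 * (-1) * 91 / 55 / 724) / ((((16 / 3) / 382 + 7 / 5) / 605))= 8603595/1466462 = 5.87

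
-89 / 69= -1.29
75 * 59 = 4425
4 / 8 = 1/2 = 0.50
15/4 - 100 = -385/4 = -96.25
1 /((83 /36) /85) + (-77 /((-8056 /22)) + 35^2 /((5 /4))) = 340033501/334324 = 1017.08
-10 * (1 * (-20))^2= -4000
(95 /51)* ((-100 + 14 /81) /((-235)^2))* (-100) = 3072680/9125379 = 0.34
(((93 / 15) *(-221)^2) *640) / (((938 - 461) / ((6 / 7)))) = 387602176/1113 = 348249.93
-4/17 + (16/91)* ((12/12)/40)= -0.23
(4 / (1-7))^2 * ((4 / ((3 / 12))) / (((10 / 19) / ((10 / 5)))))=1216/45 = 27.02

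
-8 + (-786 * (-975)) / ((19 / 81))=3267063.05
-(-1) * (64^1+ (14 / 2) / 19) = 1223/19 = 64.37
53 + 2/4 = 107/2 = 53.50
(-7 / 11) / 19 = -7/209 = -0.03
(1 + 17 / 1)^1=18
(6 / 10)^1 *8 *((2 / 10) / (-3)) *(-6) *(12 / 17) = 1.36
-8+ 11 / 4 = -21/4 = -5.25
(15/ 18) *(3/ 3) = 5/6 = 0.83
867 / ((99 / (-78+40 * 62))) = 694178/33 = 21035.70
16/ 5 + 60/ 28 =187/35 = 5.34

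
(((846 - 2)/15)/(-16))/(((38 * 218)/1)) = -211/497040 = 0.00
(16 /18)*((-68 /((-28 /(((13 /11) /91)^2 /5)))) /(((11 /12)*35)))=544/239679825 = 0.00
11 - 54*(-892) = 48179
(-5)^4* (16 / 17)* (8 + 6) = 8235.29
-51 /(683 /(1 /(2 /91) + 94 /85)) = -23769/6830 = -3.48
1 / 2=0.50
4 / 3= 1.33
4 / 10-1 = -3/5 = -0.60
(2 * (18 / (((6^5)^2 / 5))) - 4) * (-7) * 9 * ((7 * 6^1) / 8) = 329204491/248832 = 1323.00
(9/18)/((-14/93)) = -93/28 = -3.32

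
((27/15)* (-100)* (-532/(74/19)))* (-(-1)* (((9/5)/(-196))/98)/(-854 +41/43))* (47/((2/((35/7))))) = 98493435/310345714 = 0.32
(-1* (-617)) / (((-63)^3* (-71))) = 617/17753337 = 0.00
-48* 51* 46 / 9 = -12512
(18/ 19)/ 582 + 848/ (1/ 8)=12502915/1843 = 6784.00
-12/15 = -4/5 = -0.80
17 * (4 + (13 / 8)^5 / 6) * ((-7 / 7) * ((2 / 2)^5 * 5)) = -98406625/196608 = -500.52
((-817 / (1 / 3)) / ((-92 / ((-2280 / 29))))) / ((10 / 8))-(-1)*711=-643419/667 = -964.65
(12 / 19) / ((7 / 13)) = 156/133 = 1.17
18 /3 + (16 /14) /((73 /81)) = 3714/511 = 7.27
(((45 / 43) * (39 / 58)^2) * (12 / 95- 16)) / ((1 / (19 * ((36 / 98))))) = -3203226/61103 = -52.42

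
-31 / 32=-0.97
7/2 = 3.50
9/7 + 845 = 5924/7 = 846.29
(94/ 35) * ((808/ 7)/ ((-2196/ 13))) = -246844/134505 = -1.84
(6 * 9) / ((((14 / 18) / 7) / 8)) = 3888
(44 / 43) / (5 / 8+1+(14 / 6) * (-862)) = -1056/2074019 = 0.00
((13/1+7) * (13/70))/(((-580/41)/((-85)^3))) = 161245.63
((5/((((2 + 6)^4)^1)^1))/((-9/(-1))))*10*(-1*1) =-25/18432 = 0.00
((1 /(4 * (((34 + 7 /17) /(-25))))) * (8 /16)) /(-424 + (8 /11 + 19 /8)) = 935/4333563 = 0.00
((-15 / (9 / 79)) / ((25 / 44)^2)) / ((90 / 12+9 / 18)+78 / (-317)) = -24241624/460875 = -52.60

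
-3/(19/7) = -21/19 = -1.11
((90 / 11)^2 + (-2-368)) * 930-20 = -34105520/121 = -281863.80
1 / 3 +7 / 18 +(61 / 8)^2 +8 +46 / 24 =39617/576 = 68.78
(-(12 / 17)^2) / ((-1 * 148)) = 36/10693 = 0.00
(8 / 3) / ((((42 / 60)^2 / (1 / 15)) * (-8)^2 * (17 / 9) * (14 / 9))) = 45/23324 = 0.00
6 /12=1/2 = 0.50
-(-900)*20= 18000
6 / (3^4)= 2/27 = 0.07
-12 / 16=-3/4 = -0.75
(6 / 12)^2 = 1/4 = 0.25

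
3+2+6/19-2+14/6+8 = 778/57 = 13.65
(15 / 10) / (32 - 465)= -3/866 = 0.00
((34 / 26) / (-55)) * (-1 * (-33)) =-51/65 = -0.78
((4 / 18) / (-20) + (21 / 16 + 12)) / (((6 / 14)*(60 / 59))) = 30.52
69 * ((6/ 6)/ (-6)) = -23/2 = -11.50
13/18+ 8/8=31/18 = 1.72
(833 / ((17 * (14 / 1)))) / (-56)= -1/16 = -0.06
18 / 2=9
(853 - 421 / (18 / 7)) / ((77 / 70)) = 62035/99 = 626.62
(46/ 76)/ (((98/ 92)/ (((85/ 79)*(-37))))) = -1663705/73549 = -22.62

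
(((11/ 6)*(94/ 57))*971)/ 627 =45637/9747 = 4.68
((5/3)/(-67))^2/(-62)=-25/2504862 = 0.00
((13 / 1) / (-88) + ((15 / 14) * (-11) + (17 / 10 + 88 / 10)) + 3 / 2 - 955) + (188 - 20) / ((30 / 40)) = -450255/616 = -730.93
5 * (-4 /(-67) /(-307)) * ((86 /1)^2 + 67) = -149260/20569 = -7.26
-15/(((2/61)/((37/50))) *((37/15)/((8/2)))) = -549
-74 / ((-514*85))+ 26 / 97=571559/2118965 = 0.27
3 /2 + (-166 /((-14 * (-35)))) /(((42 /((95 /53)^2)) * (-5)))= 4350673/2890461 = 1.51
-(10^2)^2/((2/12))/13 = -60000/13 = -4615.38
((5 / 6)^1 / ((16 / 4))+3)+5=197/24 = 8.21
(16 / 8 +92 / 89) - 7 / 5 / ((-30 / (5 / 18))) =146423/48060 = 3.05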